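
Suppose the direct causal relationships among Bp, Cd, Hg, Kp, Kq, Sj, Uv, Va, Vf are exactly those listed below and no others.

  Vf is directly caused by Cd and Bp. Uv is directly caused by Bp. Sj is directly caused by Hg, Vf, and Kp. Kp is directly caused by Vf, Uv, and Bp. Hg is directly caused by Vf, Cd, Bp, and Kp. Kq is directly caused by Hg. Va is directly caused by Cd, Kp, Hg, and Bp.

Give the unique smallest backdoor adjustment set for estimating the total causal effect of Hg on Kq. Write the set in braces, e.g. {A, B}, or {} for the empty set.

{}

Variables eligible for adjustment (non-descendants of Hg, excluding Hg and Kq): {Bp, Cd, Kp, Uv, Vf}.
Backdoor paths from Hg to Kq:
  (none)
With no backdoor paths the empty set already satisfies the criterion, and it is trivially minimal.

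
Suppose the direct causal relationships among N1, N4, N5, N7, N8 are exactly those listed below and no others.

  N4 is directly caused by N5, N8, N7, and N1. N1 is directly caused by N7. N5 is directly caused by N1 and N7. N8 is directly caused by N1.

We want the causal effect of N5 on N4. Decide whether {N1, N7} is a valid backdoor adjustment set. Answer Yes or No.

Backdoor paths from N5 to N4 (paths whose first edge points into N5):
  P1: N5 <- N7 -> N1 -> N8 -> N4
  P2: N5 <- N7 -> N1 -> N4
  P3: N5 <- N7 -> N4
  P4: N5 <- N1 <- N7 -> N4
  P5: N5 <- N1 -> N8 -> N4
  P6: N5 <- N1 -> N4
Condition 1 (no descendant of N5 in the set): holds — descendants of N5 are {N4}; none are in {N1, N7}.
Condition 2 (every backdoor path blocked by {N1, N7}):
  P1: blocked at fork node N7 ∈ conditioning set.
  P2: blocked at fork node N7 ∈ conditioning set.
  P3: blocked at fork node N7 ∈ conditioning set.
  P4: blocked at chain node N1 ∈ conditioning set.
  P5: blocked at fork node N1 ∈ conditioning set.
  P6: blocked at fork node N1 ∈ conditioning set.
{N1, N7} satisfies the backdoor criterion.

Yes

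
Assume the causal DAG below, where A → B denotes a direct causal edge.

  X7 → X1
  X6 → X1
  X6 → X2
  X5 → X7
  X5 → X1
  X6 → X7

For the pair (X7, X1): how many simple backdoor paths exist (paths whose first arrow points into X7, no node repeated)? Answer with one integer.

2

A backdoor path from X7 to X1 is any simple undirected path whose first edge points into X7 (i.e. leaves X7 via a parent).
Parents of X7: {X5, X6}.
Enumerating:
  P1: X7 <- X6 -> X1
  P2: X7 <- X5 -> X1
That exhausts the simple backdoor paths. Count: 2.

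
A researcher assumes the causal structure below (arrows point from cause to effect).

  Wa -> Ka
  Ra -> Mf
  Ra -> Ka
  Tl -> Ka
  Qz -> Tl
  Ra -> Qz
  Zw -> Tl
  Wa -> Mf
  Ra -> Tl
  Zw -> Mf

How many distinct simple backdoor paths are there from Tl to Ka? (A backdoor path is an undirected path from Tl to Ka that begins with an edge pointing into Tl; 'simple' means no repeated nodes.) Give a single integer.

A backdoor path from Tl to Ka is any simple undirected path whose first edge points into Tl (i.e. leaves Tl via a parent).
Parents of Tl: {Qz, Ra, Zw}.
Enumerating:
  P1: Tl <- Zw -> Mf <- Ra -> Ka
  P2: Tl <- Zw -> Mf <- Wa -> Ka
  P3: Tl <- Ra -> Ka
  P4: Tl <- Ra -> Mf <- Wa -> Ka
  P5: Tl <- Qz <- Ra -> Ka
  P6: Tl <- Qz <- Ra -> Mf <- Wa -> Ka
That exhausts the simple backdoor paths. Count: 6.

6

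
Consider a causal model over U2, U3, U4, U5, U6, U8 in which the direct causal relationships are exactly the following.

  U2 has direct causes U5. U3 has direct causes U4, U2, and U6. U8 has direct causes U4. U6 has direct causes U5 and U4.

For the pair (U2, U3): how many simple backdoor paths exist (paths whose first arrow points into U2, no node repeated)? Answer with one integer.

A backdoor path from U2 to U3 is any simple undirected path whose first edge points into U2 (i.e. leaves U2 via a parent).
Parents of U2: {U5}.
Enumerating:
  P1: U2 <- U5 -> U6 <- U4 -> U3
  P2: U2 <- U5 -> U6 -> U3
That exhausts the simple backdoor paths. Count: 2.

2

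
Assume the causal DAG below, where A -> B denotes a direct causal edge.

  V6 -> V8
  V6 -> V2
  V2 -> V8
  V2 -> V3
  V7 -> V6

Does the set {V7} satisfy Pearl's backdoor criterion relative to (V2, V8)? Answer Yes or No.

No

Backdoor paths from V2 to V8 (paths whose first edge points into V2):
  P1: V2 <- V6 -> V8
Condition 1 (no descendant of V2 in the set): holds — descendants of V2 are {V3, V8}; none are in {V7}.
Condition 2 (every backdoor path blocked by {V7}):
  P1: open — no interior node is in the conditioning set.
{V7} does not satisfy the backdoor criterion.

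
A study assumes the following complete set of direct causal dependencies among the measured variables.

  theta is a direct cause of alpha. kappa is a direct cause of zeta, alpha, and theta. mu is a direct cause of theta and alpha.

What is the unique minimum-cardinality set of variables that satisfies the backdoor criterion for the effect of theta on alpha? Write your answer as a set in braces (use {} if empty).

Variables eligible for adjustment (non-descendants of theta, excluding theta and alpha): {kappa, mu, zeta}.
Backdoor paths from theta to alpha:
  P1: theta <- mu -> alpha
  P2: theta <- kappa -> alpha
The empty set is not sufficient: P1 (theta <- mu -> alpha) has no collider blocking it and no conditioned non-collider, so it is open.
Try {kappa, mu}:
  P1: blocked at fork node mu ∈ conditioning set.
  P2: blocked at fork node kappa ∈ conditioning set.
{kappa, mu} contains no descendant of theta and blocks every backdoor path.
Every element of {kappa, mu} is needed (dropping kappa leaves P2 open; dropping mu leaves P1 open), so no proper subset is valid.
Among all size-2 subsets of the eligible variables, only {kappa, mu} blocks every backdoor path, so it is the unique smallest valid adjustment set.

{kappa, mu}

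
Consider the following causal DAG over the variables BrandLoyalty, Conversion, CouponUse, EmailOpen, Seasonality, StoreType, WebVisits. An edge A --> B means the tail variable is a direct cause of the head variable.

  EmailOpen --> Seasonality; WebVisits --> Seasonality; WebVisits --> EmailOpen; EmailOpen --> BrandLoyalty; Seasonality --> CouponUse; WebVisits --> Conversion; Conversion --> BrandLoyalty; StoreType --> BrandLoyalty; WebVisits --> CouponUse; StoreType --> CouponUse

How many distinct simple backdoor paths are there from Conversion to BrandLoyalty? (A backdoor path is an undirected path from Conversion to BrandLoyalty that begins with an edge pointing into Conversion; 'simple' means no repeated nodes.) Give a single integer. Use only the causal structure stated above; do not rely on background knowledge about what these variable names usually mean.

6

A backdoor path from Conversion to BrandLoyalty is any simple undirected path whose first edge points into Conversion (i.e. leaves Conversion via a parent).
Parents of Conversion: {WebVisits}.
Enumerating:
  P1: Conversion <- WebVisits -> EmailOpen -> Seasonality -> CouponUse <- StoreType -> BrandLoyalty
  P2: Conversion <- WebVisits -> EmailOpen -> BrandLoyalty
  P3: Conversion <- WebVisits -> Seasonality <- EmailOpen -> BrandLoyalty
  P4: Conversion <- WebVisits -> Seasonality -> CouponUse <- StoreType -> BrandLoyalty
  P5: Conversion <- WebVisits -> CouponUse <- StoreType -> BrandLoyalty
  P6: Conversion <- WebVisits -> CouponUse <- Seasonality <- EmailOpen -> BrandLoyalty
That exhausts the simple backdoor paths. Count: 6.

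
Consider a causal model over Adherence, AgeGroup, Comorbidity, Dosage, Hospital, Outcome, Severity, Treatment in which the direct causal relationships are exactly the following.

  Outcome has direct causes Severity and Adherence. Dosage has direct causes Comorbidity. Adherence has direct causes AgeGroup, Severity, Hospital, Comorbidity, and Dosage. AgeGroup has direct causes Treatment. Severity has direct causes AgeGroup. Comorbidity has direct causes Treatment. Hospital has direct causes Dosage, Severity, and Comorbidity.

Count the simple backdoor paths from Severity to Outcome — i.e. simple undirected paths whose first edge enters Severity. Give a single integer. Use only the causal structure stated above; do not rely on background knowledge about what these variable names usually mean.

6

A backdoor path from Severity to Outcome is any simple undirected path whose first edge points into Severity (i.e. leaves Severity via a parent).
Parents of Severity: {AgeGroup}.
Enumerating:
  P1: Severity <- AgeGroup <- Treatment -> Comorbidity -> Dosage -> Hospital -> Adherence -> Outcome
  P2: Severity <- AgeGroup <- Treatment -> Comorbidity -> Dosage -> Adherence -> Outcome
  P3: Severity <- AgeGroup <- Treatment -> Comorbidity -> Hospital <- Dosage -> Adherence -> Outcome
  P4: Severity <- AgeGroup <- Treatment -> Comorbidity -> Hospital -> Adherence -> Outcome
  P5: Severity <- AgeGroup <- Treatment -> Comorbidity -> Adherence -> Outcome
  P6: Severity <- AgeGroup -> Adherence -> Outcome
That exhausts the simple backdoor paths. Count: 6.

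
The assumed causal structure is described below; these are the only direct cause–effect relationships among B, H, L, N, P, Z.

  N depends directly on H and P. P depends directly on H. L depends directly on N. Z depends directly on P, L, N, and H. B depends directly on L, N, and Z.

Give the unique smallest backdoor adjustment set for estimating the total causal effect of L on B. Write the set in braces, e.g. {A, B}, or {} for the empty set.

Variables eligible for adjustment (non-descendants of L, excluding L and B): {H, N, P}.
Backdoor paths from L to B:
  P1: L <- N <- H -> P -> Z -> B
  P2: L <- N <- H -> Z -> B
  P3: L <- N <- P <- H -> Z -> B
  P4: L <- N <- P -> Z -> B
  P5: L <- N -> Z -> B
  P6: L <- N -> B
The empty set is not sufficient: P1 (L <- N <- H -> P -> Z -> B) has no collider blocking it and no conditioned non-collider, so it is open.
Try {N}:
  P1: blocked at chain node N ∈ conditioning set.
  P2: blocked at chain node N ∈ conditioning set.
  P3: blocked at chain node N ∈ conditioning set.
  P4: blocked at chain node N ∈ conditioning set.
  P5: blocked at fork node N ∈ conditioning set.
  P6: blocked at fork node N ∈ conditioning set.
{N} contains no descendant of L and blocks every backdoor path.
No other singleton works — e.g. {H} leaves P4 open — so {N} is the unique smallest valid adjustment set.

{N}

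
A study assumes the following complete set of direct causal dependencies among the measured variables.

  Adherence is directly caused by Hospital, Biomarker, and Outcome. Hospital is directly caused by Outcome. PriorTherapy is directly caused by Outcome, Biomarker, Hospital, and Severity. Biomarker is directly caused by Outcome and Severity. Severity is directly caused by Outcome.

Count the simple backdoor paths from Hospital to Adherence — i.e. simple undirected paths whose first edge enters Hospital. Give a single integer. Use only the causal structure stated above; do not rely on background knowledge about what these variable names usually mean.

A backdoor path from Hospital to Adherence is any simple undirected path whose first edge points into Hospital (i.e. leaves Hospital via a parent).
Parents of Hospital: {Outcome}.
Enumerating:
  P1: Hospital <- Outcome -> Severity -> Biomarker -> Adherence
  P2: Hospital <- Outcome -> Severity -> PriorTherapy <- Biomarker -> Adherence
  P3: Hospital <- Outcome -> Biomarker -> Adherence
  P4: Hospital <- Outcome -> Adherence
  P5: Hospital <- Outcome -> PriorTherapy <- Severity -> Biomarker -> Adherence
  P6: Hospital <- Outcome -> PriorTherapy <- Biomarker -> Adherence
That exhausts the simple backdoor paths. Count: 6.

6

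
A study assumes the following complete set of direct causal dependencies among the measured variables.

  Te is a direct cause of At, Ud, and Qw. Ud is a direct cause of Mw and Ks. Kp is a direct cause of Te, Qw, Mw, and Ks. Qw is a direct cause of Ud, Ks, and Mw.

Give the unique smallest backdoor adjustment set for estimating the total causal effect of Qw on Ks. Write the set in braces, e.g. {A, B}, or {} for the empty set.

{Kp, Te}

Variables eligible for adjustment (non-descendants of Qw, excluding Qw and Ks): {At, Kp, Te}.
Backdoor paths from Qw to Ks:
  P1: Qw <- Kp -> Te -> Ud -> Ks
  P2: Qw <- Kp -> Mw <- Ud -> Ks
  P3: Qw <- Kp -> Ks
  P4: Qw <- Te <- Kp -> Mw <- Ud -> Ks
  P5: Qw <- Te <- Kp -> Ks
  P6: Qw <- Te -> Ud -> Mw <- Kp -> Ks
  P7: Qw <- Te -> Ud -> Ks
The empty set is not sufficient: P1 (Qw <- Kp -> Te -> Ud -> Ks) has no collider blocking it and no conditioned non-collider, so it is open.
Try {Kp, Te}:
  P1: blocked at fork node Kp ∈ conditioning set.
  P2: blocked at fork node Kp ∈ conditioning set.
  P3: blocked at fork node Kp ∈ conditioning set.
  P4: blocked at chain node Te ∈ conditioning set.
  P5: blocked at chain node Te ∈ conditioning set.
  P6: blocked at fork node Te ∈ conditioning set.
  P7: blocked at fork node Te ∈ conditioning set.
{Kp, Te} contains no descendant of Qw and blocks every backdoor path.
Every element of {Kp, Te} is needed (dropping Kp leaves P3 open; dropping Te leaves P7 open), so no proper subset is valid.
Among all size-2 subsets of the eligible variables, only {Kp, Te} blocks every backdoor path, so it is the unique smallest valid adjustment set.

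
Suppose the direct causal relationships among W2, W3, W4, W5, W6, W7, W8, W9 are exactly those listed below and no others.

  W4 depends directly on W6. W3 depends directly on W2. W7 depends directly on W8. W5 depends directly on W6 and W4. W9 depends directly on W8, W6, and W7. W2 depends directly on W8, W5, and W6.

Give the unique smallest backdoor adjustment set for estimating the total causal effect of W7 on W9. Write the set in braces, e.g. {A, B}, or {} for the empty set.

{W8}

Variables eligible for adjustment (non-descendants of W7, excluding W7 and W9): {W2, W3, W4, W5, W6, W8}.
Backdoor paths from W7 to W9:
  P1: W7 <- W8 -> W2 <- W6 -> W9
  P2: W7 <- W8 -> W2 <- W5 <- W6 -> W9
  P3: W7 <- W8 -> W2 <- W5 <- W4 <- W6 -> W9
  P4: W7 <- W8 -> W9
The empty set is not sufficient: P4 (W7 <- W8 -> W9) has no collider blocking it and no conditioned non-collider, so it is open.
Try {W8}:
  P1: blocked at fork node W8 ∈ conditioning set.
  P2: blocked at fork node W8 ∈ conditioning set.
  P3: blocked at fork node W8 ∈ conditioning set.
  P4: blocked at fork node W8 ∈ conditioning set.
{W8} contains no descendant of W7 and blocks every backdoor path.
No other singleton works — e.g. {W6} leaves P4 open — so {W8} is the unique smallest valid adjustment set.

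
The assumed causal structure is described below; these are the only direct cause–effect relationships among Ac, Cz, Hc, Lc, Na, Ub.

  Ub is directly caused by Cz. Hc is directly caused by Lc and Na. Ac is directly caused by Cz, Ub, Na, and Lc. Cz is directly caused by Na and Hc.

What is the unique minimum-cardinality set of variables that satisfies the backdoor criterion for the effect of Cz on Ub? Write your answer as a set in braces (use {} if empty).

Variables eligible for adjustment (non-descendants of Cz, excluding Cz and Ub): {Hc, Lc, Na}.
Backdoor paths from Cz to Ub:
  P1: Cz <- Na -> Hc <- Lc -> Ac <- Ub
  P2: Cz <- Na -> Ac <- Ub
  P3: Cz <- Hc <- Lc -> Ac <- Ub
  P4: Cz <- Hc <- Na -> Ac <- Ub
Each backdoor path contains an unconditioned collider, so every path is already blocked with the empty conditioning set:
  P1: blocked at collider Hc (neither it nor any descendant is in the conditioning set).
  P2: blocked at collider Ac (neither it nor any descendant is in the conditioning set).
  P3: blocked at collider Ac (neither it nor any descendant is in the conditioning set).
  P4: blocked at collider Ac (neither it nor any descendant is in the conditioning set).
The empty set is therefore the unique smallest valid set.

{}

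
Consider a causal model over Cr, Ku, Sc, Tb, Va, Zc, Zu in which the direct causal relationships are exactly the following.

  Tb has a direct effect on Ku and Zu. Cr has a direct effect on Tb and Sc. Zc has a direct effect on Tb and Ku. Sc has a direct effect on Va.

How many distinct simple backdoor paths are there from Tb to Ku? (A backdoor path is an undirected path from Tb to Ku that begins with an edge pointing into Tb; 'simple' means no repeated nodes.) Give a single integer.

1

A backdoor path from Tb to Ku is any simple undirected path whose first edge points into Tb (i.e. leaves Tb via a parent).
Parents of Tb: {Cr, Zc}.
Enumerating:
  P1: Tb <- Zc -> Ku
That exhausts the simple backdoor paths. Count: 1.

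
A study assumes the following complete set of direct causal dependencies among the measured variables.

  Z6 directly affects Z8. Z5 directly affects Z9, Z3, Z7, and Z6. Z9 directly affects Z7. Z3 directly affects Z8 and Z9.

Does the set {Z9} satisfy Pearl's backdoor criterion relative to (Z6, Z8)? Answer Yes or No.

Backdoor paths from Z6 to Z8 (paths whose first edge points into Z6):
  P1: Z6 <- Z5 -> Z3 -> Z8
  P2: Z6 <- Z5 -> Z9 <- Z3 -> Z8
  P3: Z6 <- Z5 -> Z7 <- Z9 <- Z3 -> Z8
Condition 1 (no descendant of Z6 in the set): holds — descendants of Z6 are {Z8}; none are in {Z9}.
Condition 2 (every backdoor path blocked by {Z9}):
  P1: open — no interior node is in the conditioning set.
  P2: open — collider(s) Z9 are conditioned on (or have a conditioned descendant) and no non-collider on the path is in the set.
  P3: blocked at collider Z7 (neither it nor any descendant is in the conditioning set).
{Z9} does not satisfy the backdoor criterion.

No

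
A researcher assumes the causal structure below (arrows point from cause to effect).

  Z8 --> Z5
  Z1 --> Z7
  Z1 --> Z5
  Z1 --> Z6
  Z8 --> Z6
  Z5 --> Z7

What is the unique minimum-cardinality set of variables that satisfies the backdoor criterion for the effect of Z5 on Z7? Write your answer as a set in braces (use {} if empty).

Variables eligible for adjustment (non-descendants of Z5, excluding Z5 and Z7): {Z1, Z6, Z8}.
Backdoor paths from Z5 to Z7:
  P1: Z5 <- Z8 -> Z6 <- Z1 -> Z7
  P2: Z5 <- Z1 -> Z7
The empty set is not sufficient: P2 (Z5 <- Z1 -> Z7) has no collider blocking it and no conditioned non-collider, so it is open.
Try {Z1}:
  P1: blocked at collider Z6 (neither it nor any descendant is in the conditioning set).
  P2: blocked at fork node Z1 ∈ conditioning set.
{Z1} contains no descendant of Z5 and blocks every backdoor path.
No other singleton works — e.g. {Z8} leaves P2 open — so {Z1} is the unique smallest valid adjustment set.

{Z1}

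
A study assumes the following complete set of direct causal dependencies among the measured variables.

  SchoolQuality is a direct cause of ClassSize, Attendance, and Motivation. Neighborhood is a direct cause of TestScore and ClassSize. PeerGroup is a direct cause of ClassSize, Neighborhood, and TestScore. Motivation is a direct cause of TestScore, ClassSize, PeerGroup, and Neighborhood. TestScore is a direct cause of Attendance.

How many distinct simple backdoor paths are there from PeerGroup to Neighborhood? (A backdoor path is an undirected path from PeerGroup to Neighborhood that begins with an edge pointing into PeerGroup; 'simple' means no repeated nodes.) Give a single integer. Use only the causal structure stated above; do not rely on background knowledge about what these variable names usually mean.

A backdoor path from PeerGroup to Neighborhood is any simple undirected path whose first edge points into PeerGroup (i.e. leaves PeerGroup via a parent).
Parents of PeerGroup: {Motivation}.
Enumerating:
  P1: PeerGroup <- Motivation <- SchoolQuality -> ClassSize <- Neighborhood
  P2: PeerGroup <- Motivation <- SchoolQuality -> Attendance <- TestScore <- Neighborhood
  P3: PeerGroup <- Motivation -> Neighborhood
  P4: PeerGroup <- Motivation -> TestScore <- Neighborhood
  P5: PeerGroup <- Motivation -> TestScore -> Attendance <- SchoolQuality -> ClassSize <- Neighborhood
  P6: PeerGroup <- Motivation -> ClassSize <- SchoolQuality -> Attendance <- TestScore <- Neighborhood
  P7: PeerGroup <- Motivation -> ClassSize <- Neighborhood
That exhausts the simple backdoor paths. Count: 7.

7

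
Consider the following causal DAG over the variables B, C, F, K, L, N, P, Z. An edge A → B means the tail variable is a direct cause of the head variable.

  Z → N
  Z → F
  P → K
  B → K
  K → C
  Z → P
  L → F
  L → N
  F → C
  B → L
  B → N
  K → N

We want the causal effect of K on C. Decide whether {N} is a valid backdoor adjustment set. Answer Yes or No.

Backdoor paths from K to C (paths whose first edge points into K):
  P1: K <- B -> L -> F -> C
  P2: K <- B -> L -> N <- Z -> F -> C
  P3: K <- B -> N <- Z -> F -> C
  P4: K <- B -> N <- L -> F -> C
  P5: K <- P <- Z -> F -> C
  P6: K <- P <- Z -> N <- B -> L -> F -> C
  P7: K <- P <- Z -> N <- L -> F -> C
Condition 1 (no descendant of K in the set): FAILS — N is a descendant of K.
Condition 2 (every backdoor path blocked by {N}):
  P1: open — no interior node is in the conditioning set.
  P2: open — collider(s) N are conditioned on (or have a conditioned descendant) and no non-collider on the path is in the set.
  P3: open — collider(s) N are conditioned on (or have a conditioned descendant) and no non-collider on the path is in the set.
  P4: open — collider(s) N are conditioned on (or have a conditioned descendant) and no non-collider on the path is in the set.
  P5: open — no interior node is in the conditioning set.
  P6: open — collider(s) N are conditioned on (or have a conditioned descendant) and no non-collider on the path is in the set.
  P7: open — collider(s) N are conditioned on (or have a conditioned descendant) and no non-collider on the path is in the set.
{N} does not satisfy the backdoor criterion.

No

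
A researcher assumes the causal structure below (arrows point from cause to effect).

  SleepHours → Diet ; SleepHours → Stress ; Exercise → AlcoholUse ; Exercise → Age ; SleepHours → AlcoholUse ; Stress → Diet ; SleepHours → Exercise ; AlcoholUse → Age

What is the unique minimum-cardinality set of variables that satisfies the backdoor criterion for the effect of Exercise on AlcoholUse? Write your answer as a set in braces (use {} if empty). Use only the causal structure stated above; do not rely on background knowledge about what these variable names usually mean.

Variables eligible for adjustment (non-descendants of Exercise, excluding Exercise and AlcoholUse): {Diet, SleepHours, Stress}.
Backdoor paths from Exercise to AlcoholUse:
  P1: Exercise <- SleepHours -> AlcoholUse
The empty set is not sufficient: P1 (Exercise <- SleepHours -> AlcoholUse) has no collider blocking it and no conditioned non-collider, so it is open.
Try {SleepHours}:
  P1: blocked at fork node SleepHours ∈ conditioning set.
{SleepHours} contains no descendant of Exercise and blocks every backdoor path.
No other singleton works — e.g. {Stress} leaves P1 open — so {SleepHours} is the unique smallest valid adjustment set.

{SleepHours}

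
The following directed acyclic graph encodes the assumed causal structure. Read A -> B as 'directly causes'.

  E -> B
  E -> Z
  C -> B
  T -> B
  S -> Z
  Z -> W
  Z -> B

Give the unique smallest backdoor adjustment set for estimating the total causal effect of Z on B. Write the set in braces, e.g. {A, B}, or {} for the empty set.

Variables eligible for adjustment (non-descendants of Z, excluding Z and B): {C, E, S, T}.
Backdoor paths from Z to B:
  P1: Z <- E -> B
The empty set is not sufficient: P1 (Z <- E -> B) has no collider blocking it and no conditioned non-collider, so it is open.
Try {E}:
  P1: blocked at fork node E ∈ conditioning set.
{E} contains no descendant of Z and blocks every backdoor path.
No other singleton works — e.g. {T} leaves P1 open — so {E} is the unique smallest valid adjustment set.

{E}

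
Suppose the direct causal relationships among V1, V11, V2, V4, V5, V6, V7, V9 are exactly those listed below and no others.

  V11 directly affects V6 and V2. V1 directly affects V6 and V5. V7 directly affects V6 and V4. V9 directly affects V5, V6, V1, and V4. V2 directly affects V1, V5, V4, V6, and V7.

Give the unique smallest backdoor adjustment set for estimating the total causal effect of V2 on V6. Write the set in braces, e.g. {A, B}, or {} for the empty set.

{V11}

Variables eligible for adjustment (non-descendants of V2, excluding V2 and V6): {V11, V9}.
Backdoor paths from V2 to V6:
  P1: V2 <- V11 -> V6
The empty set is not sufficient: P1 (V2 <- V11 -> V6) has no collider blocking it and no conditioned non-collider, so it is open.
Try {V11}:
  P1: blocked at fork node V11 ∈ conditioning set.
{V11} contains no descendant of V2 and blocks every backdoor path.
No other singleton works — e.g. {V9} leaves P1 open — so {V11} is the unique smallest valid adjustment set.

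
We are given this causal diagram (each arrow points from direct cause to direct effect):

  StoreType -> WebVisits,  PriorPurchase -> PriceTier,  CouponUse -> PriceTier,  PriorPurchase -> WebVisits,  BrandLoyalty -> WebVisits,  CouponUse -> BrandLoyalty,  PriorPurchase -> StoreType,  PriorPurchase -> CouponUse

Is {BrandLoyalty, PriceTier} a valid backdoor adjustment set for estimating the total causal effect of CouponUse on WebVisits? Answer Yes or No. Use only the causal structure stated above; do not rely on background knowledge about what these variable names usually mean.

No

Backdoor paths from CouponUse to WebVisits (paths whose first edge points into CouponUse):
  P1: CouponUse <- PriorPurchase -> StoreType -> WebVisits
  P2: CouponUse <- PriorPurchase -> WebVisits
Condition 1 (no descendant of CouponUse in the set): FAILS — BrandLoyalty and PriceTier are descendants of CouponUse.
Condition 2 (every backdoor path blocked by {BrandLoyalty, PriceTier}):
  P1: open — no interior node is in the conditioning set.
  P2: open — no interior node is in the conditioning set.
{BrandLoyalty, PriceTier} does not satisfy the backdoor criterion.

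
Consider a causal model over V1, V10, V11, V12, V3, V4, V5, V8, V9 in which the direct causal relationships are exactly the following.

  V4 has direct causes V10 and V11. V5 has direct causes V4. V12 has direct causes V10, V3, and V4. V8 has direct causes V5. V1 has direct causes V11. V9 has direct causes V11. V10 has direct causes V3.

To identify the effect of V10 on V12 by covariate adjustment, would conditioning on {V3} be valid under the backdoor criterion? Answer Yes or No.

Yes

Backdoor paths from V10 to V12 (paths whose first edge points into V10):
  P1: V10 <- V3 -> V12
Condition 1 (no descendant of V10 in the set): holds — descendants of V10 are {V12, V4, V5, V8}; none are in {V3}.
Condition 2 (every backdoor path blocked by {V3}):
  P1: blocked at fork node V3 ∈ conditioning set.
{V3} satisfies the backdoor criterion.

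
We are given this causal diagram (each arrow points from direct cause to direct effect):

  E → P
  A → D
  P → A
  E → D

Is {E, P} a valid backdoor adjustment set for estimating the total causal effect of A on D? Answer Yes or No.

Backdoor paths from A to D (paths whose first edge points into A):
  P1: A <- P <- E -> D
Condition 1 (no descendant of A in the set): holds — descendants of A are {D}; none are in {E, P}.
Condition 2 (every backdoor path blocked by {E, P}):
  P1: blocked at chain node P ∈ conditioning set.
{E, P} satisfies the backdoor criterion.

Yes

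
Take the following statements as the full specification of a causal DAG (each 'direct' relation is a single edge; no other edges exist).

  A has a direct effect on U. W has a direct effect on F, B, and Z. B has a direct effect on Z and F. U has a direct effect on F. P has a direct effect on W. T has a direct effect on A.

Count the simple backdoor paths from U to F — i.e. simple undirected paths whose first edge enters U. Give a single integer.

0

A backdoor path from U to F is any simple undirected path whose first edge points into U (i.e. leaves U via a parent).
Parents of U: {A}.
No simple path from any parent of U reaches F without revisiting U, so there are no backdoor paths.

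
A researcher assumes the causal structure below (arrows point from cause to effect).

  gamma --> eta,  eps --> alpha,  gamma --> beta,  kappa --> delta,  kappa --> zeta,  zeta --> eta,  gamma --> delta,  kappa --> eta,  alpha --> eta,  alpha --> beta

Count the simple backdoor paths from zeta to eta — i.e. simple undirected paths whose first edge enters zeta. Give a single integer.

A backdoor path from zeta to eta is any simple undirected path whose first edge points into zeta (i.e. leaves zeta via a parent).
Parents of zeta: {kappa}.
Enumerating:
  P1: zeta <- kappa -> delta <- gamma -> beta <- alpha -> eta
  P2: zeta <- kappa -> delta <- gamma -> eta
  P3: zeta <- kappa -> eta
That exhausts the simple backdoor paths. Count: 3.

3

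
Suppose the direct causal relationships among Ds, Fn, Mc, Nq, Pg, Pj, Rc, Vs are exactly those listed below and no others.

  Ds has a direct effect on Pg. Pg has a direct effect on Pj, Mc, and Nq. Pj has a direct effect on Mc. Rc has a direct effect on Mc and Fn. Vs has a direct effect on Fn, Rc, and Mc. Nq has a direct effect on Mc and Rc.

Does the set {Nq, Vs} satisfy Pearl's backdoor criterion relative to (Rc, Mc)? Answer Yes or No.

Yes

Backdoor paths from Rc to Mc (paths whose first edge points into Rc):
  P1: Rc <- Vs -> Mc
  P2: Rc <- Nq <- Pg -> Pj -> Mc
  P3: Rc <- Nq <- Pg -> Mc
  P4: Rc <- Nq -> Mc
Condition 1 (no descendant of Rc in the set): holds — descendants of Rc are {Fn, Mc}; none are in {Nq, Vs}.
Condition 2 (every backdoor path blocked by {Nq, Vs}):
  P1: blocked at fork node Vs ∈ conditioning set.
  P2: blocked at chain node Nq ∈ conditioning set.
  P3: blocked at chain node Nq ∈ conditioning set.
  P4: blocked at fork node Nq ∈ conditioning set.
{Nq, Vs} satisfies the backdoor criterion.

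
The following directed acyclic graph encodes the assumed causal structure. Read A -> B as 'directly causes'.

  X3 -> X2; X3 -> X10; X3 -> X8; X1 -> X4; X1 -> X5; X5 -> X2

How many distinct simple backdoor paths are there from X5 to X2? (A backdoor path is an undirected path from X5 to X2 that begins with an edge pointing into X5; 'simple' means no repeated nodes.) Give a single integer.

0

A backdoor path from X5 to X2 is any simple undirected path whose first edge points into X5 (i.e. leaves X5 via a parent).
Parents of X5: {X1}.
No simple path from any parent of X5 reaches X2 without revisiting X5, so there are no backdoor paths.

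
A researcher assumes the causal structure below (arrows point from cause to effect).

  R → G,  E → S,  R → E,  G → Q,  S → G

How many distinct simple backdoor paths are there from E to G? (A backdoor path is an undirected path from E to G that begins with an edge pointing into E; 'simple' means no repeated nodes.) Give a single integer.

1

A backdoor path from E to G is any simple undirected path whose first edge points into E (i.e. leaves E via a parent).
Parents of E: {R}.
Enumerating:
  P1: E <- R -> G
That exhausts the simple backdoor paths. Count: 1.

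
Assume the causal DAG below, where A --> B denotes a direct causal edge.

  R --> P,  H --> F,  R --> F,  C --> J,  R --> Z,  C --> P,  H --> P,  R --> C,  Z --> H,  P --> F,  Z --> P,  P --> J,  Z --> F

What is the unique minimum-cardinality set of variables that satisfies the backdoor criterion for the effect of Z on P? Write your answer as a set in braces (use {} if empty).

{R}

Variables eligible for adjustment (non-descendants of Z, excluding Z and P): {C, R}.
Backdoor paths from Z to P:
  P1: Z <- R -> C -> P
  P2: Z <- R -> C -> J <- P
  P3: Z <- R -> P
  P4: Z <- R -> F <- H -> P
  P5: Z <- R -> F <- P
The empty set is not sufficient: P1 (Z <- R -> C -> P) has no collider blocking it and no conditioned non-collider, so it is open.
Try {R}:
  P1: blocked at fork node R ∈ conditioning set.
  P2: blocked at fork node R ∈ conditioning set.
  P3: blocked at fork node R ∈ conditioning set.
  P4: blocked at fork node R ∈ conditioning set.
  P5: blocked at fork node R ∈ conditioning set.
{R} contains no descendant of Z and blocks every backdoor path.
No other singleton works — e.g. {C} leaves P3 open — so {R} is the unique smallest valid adjustment set.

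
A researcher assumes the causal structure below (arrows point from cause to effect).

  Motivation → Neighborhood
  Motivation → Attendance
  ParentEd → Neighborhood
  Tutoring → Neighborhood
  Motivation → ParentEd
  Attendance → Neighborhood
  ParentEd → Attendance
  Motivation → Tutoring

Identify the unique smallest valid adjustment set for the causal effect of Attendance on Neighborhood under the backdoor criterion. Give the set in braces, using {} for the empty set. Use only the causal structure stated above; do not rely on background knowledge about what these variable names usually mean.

Variables eligible for adjustment (non-descendants of Attendance, excluding Attendance and Neighborhood): {Motivation, ParentEd, Tutoring}.
Backdoor paths from Attendance to Neighborhood:
  P1: Attendance <- Motivation -> Tutoring -> Neighborhood
  P2: Attendance <- Motivation -> ParentEd -> Neighborhood
  P3: Attendance <- Motivation -> Neighborhood
  P4: Attendance <- ParentEd <- Motivation -> Tutoring -> Neighborhood
  P5: Attendance <- ParentEd <- Motivation -> Neighborhood
  P6: Attendance <- ParentEd -> Neighborhood
The empty set is not sufficient: P1 (Attendance <- Motivation -> Tutoring -> Neighborhood) has no collider blocking it and no conditioned non-collider, so it is open.
Try {Motivation, ParentEd}:
  P1: blocked at fork node Motivation ∈ conditioning set.
  P2: blocked at fork node Motivation ∈ conditioning set.
  P3: blocked at fork node Motivation ∈ conditioning set.
  P4: blocked at chain node ParentEd ∈ conditioning set.
  P5: blocked at chain node ParentEd ∈ conditioning set.
  P6: blocked at fork node ParentEd ∈ conditioning set.
{Motivation, ParentEd} contains no descendant of Attendance and blocks every backdoor path.
Every element of {Motivation, ParentEd} is needed (dropping Motivation leaves P1 open; dropping ParentEd leaves P6 open), so no proper subset is valid.
Among all size-2 subsets of the eligible variables, only {Motivation, ParentEd} blocks every backdoor path, so it is the unique smallest valid adjustment set.

{Motivation, ParentEd}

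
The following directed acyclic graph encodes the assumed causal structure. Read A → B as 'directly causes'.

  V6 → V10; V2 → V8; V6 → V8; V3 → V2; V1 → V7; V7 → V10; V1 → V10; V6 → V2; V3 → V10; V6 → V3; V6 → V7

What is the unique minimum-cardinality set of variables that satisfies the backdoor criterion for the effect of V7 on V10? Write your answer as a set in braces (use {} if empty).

{V1, V6}

Variables eligible for adjustment (non-descendants of V7, excluding V7 and V10): {V1, V2, V3, V6, V8}.
Backdoor paths from V7 to V10:
  P1: V7 <- V1 -> V10
  P2: V7 <- V6 -> V3 -> V10
  P3: V7 <- V6 -> V2 <- V3 -> V10
  P4: V7 <- V6 -> V10
  P5: V7 <- V6 -> V8 <- V2 <- V3 -> V10
The empty set is not sufficient: P1 (V7 <- V1 -> V10) has no collider blocking it and no conditioned non-collider, so it is open.
Try {V1, V6}:
  P1: blocked at fork node V1 ∈ conditioning set.
  P2: blocked at fork node V6 ∈ conditioning set.
  P3: blocked at fork node V6 ∈ conditioning set.
  P4: blocked at fork node V6 ∈ conditioning set.
  P5: blocked at fork node V6 ∈ conditioning set.
{V1, V6} contains no descendant of V7 and blocks every backdoor path.
Every element of {V1, V6} is needed (dropping V1 leaves P1 open; dropping V6 leaves P2 open), so no proper subset is valid.
Among all size-2 subsets of the eligible variables, only {V1, V6} blocks every backdoor path, so it is the unique smallest valid adjustment set.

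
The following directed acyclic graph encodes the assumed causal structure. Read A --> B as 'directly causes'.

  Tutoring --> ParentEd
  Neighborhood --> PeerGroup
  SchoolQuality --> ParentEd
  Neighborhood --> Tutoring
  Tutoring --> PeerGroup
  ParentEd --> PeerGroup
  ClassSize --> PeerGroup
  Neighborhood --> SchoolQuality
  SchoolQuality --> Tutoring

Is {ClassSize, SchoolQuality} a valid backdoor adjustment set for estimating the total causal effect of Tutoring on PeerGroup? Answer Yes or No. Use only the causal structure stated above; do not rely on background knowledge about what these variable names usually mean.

Backdoor paths from Tutoring to PeerGroup (paths whose first edge points into Tutoring):
  P1: Tutoring <- Neighborhood -> SchoolQuality -> ParentEd -> PeerGroup
  P2: Tutoring <- Neighborhood -> PeerGroup
  P3: Tutoring <- SchoolQuality <- Neighborhood -> PeerGroup
  P4: Tutoring <- SchoolQuality -> ParentEd -> PeerGroup
Condition 1 (no descendant of Tutoring in the set): holds — descendants of Tutoring are {ParentEd, PeerGroup}; none are in {ClassSize, SchoolQuality}.
Condition 2 (every backdoor path blocked by {ClassSize, SchoolQuality}):
  P1: blocked at chain node SchoolQuality ∈ conditioning set.
  P2: open — no interior node is in the conditioning set.
  P3: blocked at chain node SchoolQuality ∈ conditioning set.
  P4: blocked at fork node SchoolQuality ∈ conditioning set.
{ClassSize, SchoolQuality} does not satisfy the backdoor criterion.

No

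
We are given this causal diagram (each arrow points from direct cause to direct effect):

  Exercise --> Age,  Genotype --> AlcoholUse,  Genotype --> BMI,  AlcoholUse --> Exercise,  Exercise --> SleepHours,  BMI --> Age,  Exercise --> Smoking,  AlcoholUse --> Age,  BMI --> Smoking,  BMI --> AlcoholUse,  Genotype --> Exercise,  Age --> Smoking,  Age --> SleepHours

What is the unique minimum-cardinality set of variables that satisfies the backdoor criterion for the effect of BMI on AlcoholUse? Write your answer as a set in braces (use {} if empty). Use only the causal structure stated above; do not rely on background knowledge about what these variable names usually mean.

Variables eligible for adjustment (non-descendants of BMI, excluding BMI and AlcoholUse): {Genotype}.
Backdoor paths from BMI to AlcoholUse:
  P1: BMI <- Genotype -> AlcoholUse
  P2: BMI <- Genotype -> Exercise <- AlcoholUse
  P3: BMI <- Genotype -> Exercise -> Age <- AlcoholUse
  P4: BMI <- Genotype -> Exercise -> Smoking <- Age <- AlcoholUse
  P5: BMI <- Genotype -> Exercise -> SleepHours <- Age <- AlcoholUse
The empty set is not sufficient: P1 (BMI <- Genotype -> AlcoholUse) has no collider blocking it and no conditioned non-collider, so it is open.
Try {Genotype}:
  P1: blocked at fork node Genotype ∈ conditioning set.
  P2: blocked at fork node Genotype ∈ conditioning set.
  P3: blocked at fork node Genotype ∈ conditioning set.
  P4: blocked at fork node Genotype ∈ conditioning set.
  P5: blocked at fork node Genotype ∈ conditioning set.
{Genotype} contains no descendant of BMI and blocks every backdoor path.
{Genotype} is the unique smallest valid adjustment set.

{Genotype}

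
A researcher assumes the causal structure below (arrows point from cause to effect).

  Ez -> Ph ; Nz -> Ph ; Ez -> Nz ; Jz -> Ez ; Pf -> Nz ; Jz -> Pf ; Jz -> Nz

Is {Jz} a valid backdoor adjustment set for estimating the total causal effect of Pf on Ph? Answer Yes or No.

Backdoor paths from Pf to Ph (paths whose first edge points into Pf):
  P1: Pf <- Jz -> Ez -> Nz -> Ph
  P2: Pf <- Jz -> Ez -> Ph
  P3: Pf <- Jz -> Nz <- Ez -> Ph
  P4: Pf <- Jz -> Nz -> Ph
Condition 1 (no descendant of Pf in the set): holds — descendants of Pf are {Nz, Ph}; none are in {Jz}.
Condition 2 (every backdoor path blocked by {Jz}):
  P1: blocked at fork node Jz ∈ conditioning set.
  P2: blocked at fork node Jz ∈ conditioning set.
  P3: blocked at fork node Jz ∈ conditioning set.
  P4: blocked at fork node Jz ∈ conditioning set.
{Jz} satisfies the backdoor criterion.

Yes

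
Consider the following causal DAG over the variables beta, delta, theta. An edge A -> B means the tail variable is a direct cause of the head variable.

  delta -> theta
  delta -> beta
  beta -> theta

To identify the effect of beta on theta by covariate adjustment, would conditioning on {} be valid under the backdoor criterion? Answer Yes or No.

No

Backdoor paths from beta to theta (paths whose first edge points into beta):
  P1: beta <- delta -> theta
Condition 1 (no descendant of beta in the set): holds — descendants of beta are {theta}; none are in {}.
Condition 2 (every backdoor path blocked by {}):
  P1: open — no interior node is in the conditioning set.
{} does not satisfy the backdoor criterion.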